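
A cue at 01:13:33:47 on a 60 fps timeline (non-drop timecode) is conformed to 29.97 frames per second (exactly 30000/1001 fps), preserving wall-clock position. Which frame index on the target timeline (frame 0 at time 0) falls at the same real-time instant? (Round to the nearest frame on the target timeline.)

Source frame index: (1×3600 + 13×60 + 33) × 60 + 47 = 264827.
Real time: 264827 / (60) = 264827/60 s.
Target frame: (264827/60) × (30000/1001) = 132413500/1001 ≈ 132281.219 → 132281.

frame 132281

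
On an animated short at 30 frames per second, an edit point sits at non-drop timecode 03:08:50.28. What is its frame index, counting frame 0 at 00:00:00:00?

Total seconds to the label: (3 × 3600 + 8 × 60 + 50) = 11330.
Frame index = 11330 × 30 + 28 = 339928.

339928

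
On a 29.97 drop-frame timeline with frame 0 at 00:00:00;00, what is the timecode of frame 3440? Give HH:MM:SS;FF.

00:01:54;22

Ten DF minutes hold 17982 frames, so frame 3440 lies in block 0 (frames 0–17981) with 3440 frames into that block.
The block's first minute is 1800 frames and the rest 1798 each; 3440 frames reaches minute 1, so 0 × 18 + 1 × 2 = 2 labels have been skipped so far.
Adding those back, label number 3440 + 2 = 3442 at 30 labels/s is 114 s + 22 f = 0 h 1 min 54 s frame 22, i.e. 00:01:54;22.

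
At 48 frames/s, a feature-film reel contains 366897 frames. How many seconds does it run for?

7643.6875 seconds

Running time = 366897 / (48) = 7643.6875 s.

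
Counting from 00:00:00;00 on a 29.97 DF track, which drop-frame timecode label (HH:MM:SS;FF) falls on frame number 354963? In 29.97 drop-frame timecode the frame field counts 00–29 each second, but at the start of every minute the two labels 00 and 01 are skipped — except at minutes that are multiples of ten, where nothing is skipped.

Ten DF minutes hold 17982 frames, so frame 354963 lies in block 19 (frames 341658–359639) with 13305 frames into that block.
The block's first minute is 1800 frames and the rest 1798 each; 13305 frames reaches minute 7, so 19 × 18 + 7 × 2 = 356 labels have been skipped so far.
Adding those back, label number 354963 + 356 = 355319 at 30 labels/s is 11843 s + 29 f = 3 h 17 min 23 s frame 29, i.e. 03:17:23;29.

03:17:23;29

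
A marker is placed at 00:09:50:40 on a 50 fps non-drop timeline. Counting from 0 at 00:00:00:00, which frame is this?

Total seconds to the label: (0 × 3600 + 9 × 60 + 50) = 590.
Frame index = 590 × 50 + 40 = 29540.

frame 29540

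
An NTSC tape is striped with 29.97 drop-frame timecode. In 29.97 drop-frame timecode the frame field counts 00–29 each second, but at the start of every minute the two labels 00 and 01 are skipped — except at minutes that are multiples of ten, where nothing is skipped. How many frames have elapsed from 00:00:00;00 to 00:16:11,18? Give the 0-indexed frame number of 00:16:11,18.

Complete 10-minute blocks: 1, each 17982 frames → 17982.
Remaining 6 whole minutes in the current block: 1800 + 5 × 1798 = 10790 frames.
Within the current minute: 11 × 30 + 18 − 2 = 346 (labels ;00/;01 skipped at this minute). Total = 17982 + 10790 + 346 = 29118.

29118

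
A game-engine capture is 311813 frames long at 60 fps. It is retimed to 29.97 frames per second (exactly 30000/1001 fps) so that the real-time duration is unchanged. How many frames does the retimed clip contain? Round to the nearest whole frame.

Frames at target rate = 311813 × (30000/1001) / (60) = 155906500/1001 ≈ 155750.749.
Nearest whole frame: 155751.

155751 frames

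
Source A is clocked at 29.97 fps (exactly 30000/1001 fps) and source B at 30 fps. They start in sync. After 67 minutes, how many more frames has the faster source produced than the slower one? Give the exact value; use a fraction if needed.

120600/1001 frames

67 min = 4020 s.
A emits 30000/1001 × 4020 = 120600000/1001 frames; B emits 30 × 4020 = 120600.
Difference = 120600/1001 frames (≈ 120.4795); B is ahead of A.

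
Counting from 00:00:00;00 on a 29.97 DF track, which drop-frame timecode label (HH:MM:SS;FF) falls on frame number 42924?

Each 10-minute DF block holds 10 × 60 × 30 − 9 × 2 = 17982 frames. 42924 ÷ 17982 → 2 full blocks, remainder 6960.
Within the partial block the first minute is 1800 frames and each further minute 1798, so 3 further minute boundaries passed. Total skipped labels = 18 × 2 + 2 × 3 = 42.
Non-drop label index = 42924 + 42 = 42966; at 30 labels/s that is 00:23:52:06, i.e. DF 00:23:52;06.

00:23:52;06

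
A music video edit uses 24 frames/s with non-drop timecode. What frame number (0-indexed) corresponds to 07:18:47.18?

Total seconds to the label: (7 × 3600 + 18 × 60 + 47) = 26327.
Frame index = 26327 × 24 + 18 = 631866.

frame 631866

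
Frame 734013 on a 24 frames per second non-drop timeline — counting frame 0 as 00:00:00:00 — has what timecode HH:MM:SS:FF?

08:29:43:21

734013 ÷ 24 = 30583 full seconds, remainder 21 frames.
30583 s = 8 h 29 min 43 s.
Timecode: 08:29:43:21.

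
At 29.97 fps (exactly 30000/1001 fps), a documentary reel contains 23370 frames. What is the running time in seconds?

779.779 seconds

Running time = 23370 / (30000/1001) = 779.779 s.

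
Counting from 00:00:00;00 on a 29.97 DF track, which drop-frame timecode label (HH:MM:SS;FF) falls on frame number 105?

Each 10-minute DF block holds 10 × 60 × 30 − 9 × 2 = 17982 frames. 105 ÷ 17982 → 0 full blocks, remainder 105.
Within the partial block the first minute is 1800 frames and each further minute 1798, so 0 further minute boundaries passed. Total skipped labels = 18 × 0 + 2 × 0 = 0.
Non-drop label index = 105 + 0 = 105; at 30 labels/s that is 00:00:03:15, i.e. DF 00:00:03;15.

00:00:03;15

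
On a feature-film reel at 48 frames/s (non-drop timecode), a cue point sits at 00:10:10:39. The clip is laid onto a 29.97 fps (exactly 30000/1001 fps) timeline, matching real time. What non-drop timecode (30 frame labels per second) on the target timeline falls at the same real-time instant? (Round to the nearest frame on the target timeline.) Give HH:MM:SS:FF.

Source frame index: (0×3600 + 10×60 + 10) × 48 + 39 = 29319.
Real time: 29319 / (48) = 9773/16 s.
Target frame: (9773/16) × (30000/1001) = 18324375/1001 ≈ 18306.069 → 18306.
At 30 labels/s: frame 18306 → 00:10:10:06.

00:10:10:06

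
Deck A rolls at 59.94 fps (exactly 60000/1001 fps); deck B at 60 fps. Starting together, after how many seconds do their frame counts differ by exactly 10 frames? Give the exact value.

1001/6 seconds

The gap grows by |60 − 60000/1001| = 60/1001 frames per second.
Time for a 10-frame gap: 10 ÷ (60/1001) = 1001/6 s.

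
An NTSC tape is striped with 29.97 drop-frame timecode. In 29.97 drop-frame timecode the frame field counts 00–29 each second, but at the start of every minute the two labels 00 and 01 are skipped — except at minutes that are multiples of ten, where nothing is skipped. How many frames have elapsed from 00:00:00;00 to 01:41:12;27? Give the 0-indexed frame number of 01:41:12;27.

182005

As if non-drop at 30 labels/s: (1 × 3600 + 41 × 60 + 12) × 30 + 27 = 182187.
Minute boundaries passed: 101; those not divisible by 10: 101 − 10 = 91; dropped labels = 2 × 91 = 182.
Actual frame index = 182187 − 182 = 182005.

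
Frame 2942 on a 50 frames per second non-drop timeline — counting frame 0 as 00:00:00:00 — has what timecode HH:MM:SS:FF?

00:00:58:42

2942 ÷ 50 = 58 full seconds, remainder 42 frames.
58 s = 0 h 0 min 58 s.
Timecode: 00:00:58:42.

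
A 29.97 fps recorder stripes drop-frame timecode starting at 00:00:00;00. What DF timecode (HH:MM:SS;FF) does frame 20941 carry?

Each 10-minute DF block holds 10 × 60 × 30 − 9 × 2 = 17982 frames. 20941 ÷ 17982 → 1 full block, remainder 2959.
Within the partial block the first minute is 1800 frames and each further minute 1798, so 1 further minute boundary passed. Total skipped labels = 18 × 1 + 2 × 1 = 20.
Non-drop label index = 20941 + 20 = 20961; at 30 labels/s that is 00:11:38:21, i.e. DF 00:11:38;21.

00:11:38;21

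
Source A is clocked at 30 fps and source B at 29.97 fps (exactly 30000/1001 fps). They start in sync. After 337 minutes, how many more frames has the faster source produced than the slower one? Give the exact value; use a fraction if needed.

337 min = 20220 s.
A emits 30 × 20220 = 606600 frames; B emits 30000/1001 × 20220 = 606600000/1001.
Difference = 606600/1001 frames (≈ 605.9940); B is behind A.

606600/1001 frames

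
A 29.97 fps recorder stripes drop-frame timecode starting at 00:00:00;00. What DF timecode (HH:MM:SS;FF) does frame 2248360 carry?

Each 10-minute DF block holds 10 × 60 × 30 − 9 × 2 = 17982 frames. 2248360 ÷ 17982 → 125 full blocks, remainder 610.
Within the partial block the first minute is 1800 frames and each further minute 1798, so 0 further minute boundaries passed. Total skipped labels = 18 × 125 + 2 × 0 = 2250.
Non-drop label index = 2248360 + 2250 = 2250610; at 30 labels/s that is 20:50:20:10, i.e. DF 20:50:20;10.

20:50:20;10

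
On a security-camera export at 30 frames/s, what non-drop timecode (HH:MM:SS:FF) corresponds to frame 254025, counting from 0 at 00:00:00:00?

254025 ÷ 30 = 8467 full seconds, remainder 15 frames.
8467 s = 2 h 21 min 7 s.
Timecode: 02:21:07:15.

02:21:07:15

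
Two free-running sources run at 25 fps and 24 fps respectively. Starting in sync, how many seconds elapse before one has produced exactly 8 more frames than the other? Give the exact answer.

The gap grows by |24 − 25| = 1 frame per second.
Time for a 8-frame gap: 8 ÷ (1) = 8 s.

8 seconds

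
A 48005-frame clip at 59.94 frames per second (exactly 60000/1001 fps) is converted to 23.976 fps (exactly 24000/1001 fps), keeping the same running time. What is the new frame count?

19202 frames

Target frames = source frames × (target rate / source rate) = 48005 × (24000/1001)/(60000/1001) = 48005 × 2/5 = 19202.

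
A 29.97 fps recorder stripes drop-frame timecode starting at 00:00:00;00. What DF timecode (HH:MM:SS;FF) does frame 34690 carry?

Ten DF minutes hold 17982 frames, so frame 34690 lies in block 1 (frames 17982–35963) with 16708 frames into that block.
The block's first minute is 1800 frames and the rest 1798 each; 16708 frames reaches minute 9, so 1 × 18 + 9 × 2 = 36 labels have been skipped so far.
Adding those back, label number 34690 + 36 = 34726 at 30 labels/s is 1157 s + 16 f = 0 h 19 min 17 s frame 16, i.e. 00:19:17;16.

00:19:17;16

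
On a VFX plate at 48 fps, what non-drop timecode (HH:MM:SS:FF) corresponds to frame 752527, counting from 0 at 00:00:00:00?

04:21:17:31

752527 ÷ 48 = 15677 full seconds, remainder 31 frames.
15677 s = 4 h 21 min 17 s.
Timecode: 04:21:17:31.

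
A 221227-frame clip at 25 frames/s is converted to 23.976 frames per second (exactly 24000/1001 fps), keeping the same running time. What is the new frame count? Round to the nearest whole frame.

Frames at target rate = 221227 × (24000/1001) / (25) = 212377920/1001 ≈ 212165.754.
Nearest whole frame: 212166.

212166 frames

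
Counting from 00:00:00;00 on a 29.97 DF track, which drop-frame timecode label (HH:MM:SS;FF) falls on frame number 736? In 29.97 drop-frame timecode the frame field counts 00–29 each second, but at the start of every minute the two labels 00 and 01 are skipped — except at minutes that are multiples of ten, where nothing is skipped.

00:00:24;16

Each 10-minute DF block holds 10 × 60 × 30 − 9 × 2 = 17982 frames. 736 ÷ 17982 → 0 full blocks, remainder 736.
Within the partial block the first minute is 1800 frames and each further minute 1798, so 0 further minute boundaries passed. Total skipped labels = 18 × 0 + 2 × 0 = 0.
Non-drop label index = 736 + 0 = 736; at 30 labels/s that is 00:00:24:16, i.e. DF 00:00:24;16.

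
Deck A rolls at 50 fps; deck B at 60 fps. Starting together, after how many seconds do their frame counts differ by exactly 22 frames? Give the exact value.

2.2 seconds

The gap grows by |60 − 50| = 10 frames per second.
Time for a 22-frame gap: 22 ÷ (10) = 2.2 s.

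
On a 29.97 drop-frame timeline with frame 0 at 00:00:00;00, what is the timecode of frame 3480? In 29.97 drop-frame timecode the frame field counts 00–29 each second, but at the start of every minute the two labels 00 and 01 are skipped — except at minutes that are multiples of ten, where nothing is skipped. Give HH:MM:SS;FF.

00:01:56;02

Ten DF minutes hold 17982 frames, so frame 3480 lies in block 0 (frames 0–17981) with 3480 frames into that block.
The block's first minute is 1800 frames and the rest 1798 each; 3480 frames reaches minute 1, so 0 × 18 + 1 × 2 = 2 labels have been skipped so far.
Adding those back, label number 3480 + 2 = 3482 at 30 labels/s is 116 s + 2 f = 0 h 1 min 56 s frame 2, i.e. 00:01:56;02.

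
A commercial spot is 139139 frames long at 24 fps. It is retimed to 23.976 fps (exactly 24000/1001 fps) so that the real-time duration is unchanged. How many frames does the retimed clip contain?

Target frames = source frames × (target rate / source rate) = 139139 × (24000/1001)/(24) = 139139 × 1000/1001 = 139000.

139000 frames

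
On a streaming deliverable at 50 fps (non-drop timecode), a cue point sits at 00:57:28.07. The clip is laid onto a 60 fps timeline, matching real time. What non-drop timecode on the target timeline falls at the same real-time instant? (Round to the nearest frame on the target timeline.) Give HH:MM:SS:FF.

00:57:28:08

Source frame index: (0×3600 + 57×60 + 28) × 50 + 7 = 172407.
Real time: 172407 / (50) = 172407/50 s.
Target frame: (172407/50) × (60) = 1034442/5 ≈ 206888.400 → 206888.
At 60 labels/s: frame 206888 → 00:57:28:08.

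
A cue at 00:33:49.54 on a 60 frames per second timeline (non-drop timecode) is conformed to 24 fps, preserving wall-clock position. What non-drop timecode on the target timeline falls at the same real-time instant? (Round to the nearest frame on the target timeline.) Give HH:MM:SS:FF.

00:33:49:22

Source frame index: (0×3600 + 33×60 + 49) × 60 + 54 = 121794.
Real time: 121794 / (60) = 20299/10 s.
Target frame: (20299/10) × (24) = 243588/5 ≈ 48717.600 → 48718.
At 24 labels/s: frame 48718 → 00:33:49:22.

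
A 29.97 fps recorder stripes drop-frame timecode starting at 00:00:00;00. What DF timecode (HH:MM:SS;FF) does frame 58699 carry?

Each 10-minute DF block holds 10 × 60 × 30 − 9 × 2 = 17982 frames. 58699 ÷ 17982 → 3 full blocks, remainder 4753.
Within the partial block the first minute is 1800 frames and each further minute 1798, so 2 further minute boundaries passed. Total skipped labels = 18 × 3 + 2 × 2 = 58.
Non-drop label index = 58699 + 58 = 58757; at 30 labels/s that is 00:32:38:17, i.e. DF 00:32:38;17.

00:32:38;17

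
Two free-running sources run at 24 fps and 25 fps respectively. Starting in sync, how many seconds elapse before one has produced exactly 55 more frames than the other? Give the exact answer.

The gap grows by |25 − 24| = 1 frame per second.
Time for a 55-frame gap: 55 ÷ (1) = 55 s.

55 seconds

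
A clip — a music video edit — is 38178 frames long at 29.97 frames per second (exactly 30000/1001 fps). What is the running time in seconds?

Running time = 38178 / (30000/1001) = 1273.8726 s.

1273.8726 seconds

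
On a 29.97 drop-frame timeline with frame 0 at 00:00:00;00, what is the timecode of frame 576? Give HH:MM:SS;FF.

00:00:19;06

Each 10-minute DF block holds 10 × 60 × 30 − 9 × 2 = 17982 frames. 576 ÷ 17982 → 0 full blocks, remainder 576.
Within the partial block the first minute is 1800 frames and each further minute 1798, so 0 further minute boundaries passed. Total skipped labels = 18 × 0 + 2 × 0 = 0.
Non-drop label index = 576 + 0 = 576; at 30 labels/s that is 00:00:19:06, i.e. DF 00:00:19;06.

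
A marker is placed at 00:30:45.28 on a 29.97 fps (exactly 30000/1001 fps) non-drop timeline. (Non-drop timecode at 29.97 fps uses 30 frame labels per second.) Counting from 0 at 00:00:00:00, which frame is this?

55378

Total seconds to the label: (0 × 3600 + 30 × 60 + 45) = 1845.
Frame index = 1845 × 30 + 28 = 55378.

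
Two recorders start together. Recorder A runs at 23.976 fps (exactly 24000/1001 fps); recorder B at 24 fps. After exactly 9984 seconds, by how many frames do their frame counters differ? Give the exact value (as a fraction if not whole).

A emits 24000/1001 × 9984 = 18432000/77 frames; B emits 24 × 9984 = 239616.
Difference = 18432/77 frames (≈ 239.3766); B is ahead of A.

18432/77 frames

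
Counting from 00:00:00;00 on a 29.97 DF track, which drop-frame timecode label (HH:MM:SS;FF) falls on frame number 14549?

Ten DF minutes hold 17982 frames, so frame 14549 lies in block 0 (frames 0–17981) with 14549 frames into that block.
The block's first minute is 1800 frames and the rest 1798 each; 14549 frames reaches minute 8, so 0 × 18 + 8 × 2 = 16 labels have been skipped so far.
Adding those back, label number 14549 + 16 = 14565 at 30 labels/s is 485 s + 15 f = 0 h 8 min 5 s frame 15, i.e. 00:08:05;15.

00:08:05;15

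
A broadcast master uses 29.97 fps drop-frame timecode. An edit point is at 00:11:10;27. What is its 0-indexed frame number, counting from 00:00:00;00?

20107

As if non-drop at 30 labels/s: (0 × 3600 + 11 × 60 + 10) × 30 + 27 = 20127.
Minute boundaries passed: 11; those not divisible by 10: 11 − 1 = 10; dropped labels = 2 × 10 = 20.
Actual frame index = 20127 − 20 = 20107.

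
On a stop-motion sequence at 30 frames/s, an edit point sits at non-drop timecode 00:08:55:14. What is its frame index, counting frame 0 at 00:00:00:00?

Total seconds to the label: (0 × 3600 + 8 × 60 + 55) = 535.
Frame index = 535 × 30 + 14 = 16064.

frame 16064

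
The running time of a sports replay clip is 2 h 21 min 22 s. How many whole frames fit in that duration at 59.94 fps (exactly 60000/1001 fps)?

508411 frames

2 h 21 min 22 s = 8482 s.
Frames = 8482 × 60000/1001 = 508920000/1001 ≈ 508411.5884.
Complete frames: 508411.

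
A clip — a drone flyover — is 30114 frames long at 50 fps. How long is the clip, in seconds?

Running time = 30114 / (50) = 602.28 s.

602.28 seconds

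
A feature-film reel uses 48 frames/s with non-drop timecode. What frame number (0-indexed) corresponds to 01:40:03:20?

Total seconds to the label: (1 × 3600 + 40 × 60 + 3) = 6003.
Frame index = 6003 × 48 + 20 = 288164.

288164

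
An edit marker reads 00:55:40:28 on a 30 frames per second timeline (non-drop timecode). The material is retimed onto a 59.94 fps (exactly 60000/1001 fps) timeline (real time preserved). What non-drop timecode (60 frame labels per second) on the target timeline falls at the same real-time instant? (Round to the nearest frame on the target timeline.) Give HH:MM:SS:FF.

Source frame index: (0×3600 + 55×60 + 40) × 30 + 28 = 100228.
Real time: 100228 / (30) = 50114/15 s.
Target frame: (50114/15) × (60000/1001) = 200456000/1001 ≈ 200255.744 → 200256.
At 60 labels/s: frame 200256 → 00:55:37:36.

00:55:37:36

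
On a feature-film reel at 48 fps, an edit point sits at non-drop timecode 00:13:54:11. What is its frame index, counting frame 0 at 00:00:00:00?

40043

Total seconds to the label: (0 × 3600 + 13 × 60 + 54) = 834.
Frame index = 834 × 48 + 11 = 40043.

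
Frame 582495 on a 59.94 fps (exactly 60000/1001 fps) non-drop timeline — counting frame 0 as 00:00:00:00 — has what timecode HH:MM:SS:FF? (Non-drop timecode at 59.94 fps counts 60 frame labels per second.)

582495 ÷ 60 = 9708 full seconds, remainder 15 frames.
9708 s = 2 h 41 min 48 s.
Timecode: 02:41:48:15.

02:41:48:15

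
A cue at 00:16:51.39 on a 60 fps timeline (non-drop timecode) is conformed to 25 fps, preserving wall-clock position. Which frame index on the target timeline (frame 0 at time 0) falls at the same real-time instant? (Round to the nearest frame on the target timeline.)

frame 25291

Source frame index: (0×3600 + 16×60 + 51) × 60 + 39 = 60699.
Real time: 60699 / (60) = 20233/20 s.
Target frame: (20233/20) × (25) = 101165/4 ≈ 25291.250 → 25291.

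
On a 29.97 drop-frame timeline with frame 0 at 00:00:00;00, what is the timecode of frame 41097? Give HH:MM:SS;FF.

Ten DF minutes hold 17982 frames, so frame 41097 lies in block 2 (frames 35964–53945) with 5133 frames into that block.
The block's first minute is 1800 frames and the rest 1798 each; 5133 frames reaches minute 2, so 2 × 18 + 2 × 2 = 40 labels have been skipped so far.
Adding those back, label number 41097 + 40 = 41137 at 30 labels/s is 1371 s + 7 f = 0 h 22 min 51 s frame 7, i.e. 00:22:51;07.

00:22:51;07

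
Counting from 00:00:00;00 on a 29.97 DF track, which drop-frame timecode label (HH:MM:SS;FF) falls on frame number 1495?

00:00:49;25

Each 10-minute DF block holds 10 × 60 × 30 − 9 × 2 = 17982 frames. 1495 ÷ 17982 → 0 full blocks, remainder 1495.
Within the partial block the first minute is 1800 frames and each further minute 1798, so 0 further minute boundaries passed. Total skipped labels = 18 × 0 + 2 × 0 = 0.
Non-drop label index = 1495 + 0 = 1495; at 30 labels/s that is 00:00:49:25, i.e. DF 00:00:49;25.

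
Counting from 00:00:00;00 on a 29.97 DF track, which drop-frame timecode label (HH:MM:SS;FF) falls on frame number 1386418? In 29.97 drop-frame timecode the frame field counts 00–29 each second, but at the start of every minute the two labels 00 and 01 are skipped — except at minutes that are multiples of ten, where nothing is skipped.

Ten DF minutes hold 17982 frames, so frame 1386418 lies in block 77 (frames 1384614–1402595) with 1804 frames into that block.
The block's first minute is 1800 frames and the rest 1798 each; 1804 frames reaches minute 1, so 77 × 18 + 1 × 2 = 1388 labels have been skipped so far.
Adding those back, label number 1386418 + 1388 = 1387806 at 30 labels/s is 46260 s + 6 f = 12 h 51 min 0 s frame 6, i.e. 12:51:00;06.

12:51:00;06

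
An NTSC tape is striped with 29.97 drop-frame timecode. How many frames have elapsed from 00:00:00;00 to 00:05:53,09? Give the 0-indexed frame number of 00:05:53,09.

10589

As if non-drop at 30 labels/s: (0 × 3600 + 5 × 60 + 53) × 30 + 9 = 10599.
Minute boundaries passed: 5; those not divisible by 10: 5 − 0 = 5; dropped labels = 2 × 5 = 10.
Actual frame index = 10599 − 10 = 10589.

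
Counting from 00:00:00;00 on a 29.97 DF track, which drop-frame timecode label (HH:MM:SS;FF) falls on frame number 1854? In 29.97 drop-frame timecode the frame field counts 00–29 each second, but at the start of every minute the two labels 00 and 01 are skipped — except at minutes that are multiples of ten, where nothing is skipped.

00:01:01;26

Ten DF minutes hold 17982 frames, so frame 1854 lies in block 0 (frames 0–17981) with 1854 frames into that block.
The block's first minute is 1800 frames and the rest 1798 each; 1854 frames reaches minute 1, so 0 × 18 + 1 × 2 = 2 labels have been skipped so far.
Adding those back, label number 1854 + 2 = 1856 at 30 labels/s is 61 s + 26 f = 0 h 1 min 1 s frame 26, i.e. 00:01:01;26.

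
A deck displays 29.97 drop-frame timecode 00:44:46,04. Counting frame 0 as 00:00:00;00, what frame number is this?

As if non-drop at 30 labels/s: (0 × 3600 + 44 × 60 + 46) × 30 + 4 = 80584.
Minute boundaries passed: 44; those not divisible by 10: 44 − 4 = 40; dropped labels = 2 × 40 = 80.
Actual frame index = 80584 − 80 = 80504.

80504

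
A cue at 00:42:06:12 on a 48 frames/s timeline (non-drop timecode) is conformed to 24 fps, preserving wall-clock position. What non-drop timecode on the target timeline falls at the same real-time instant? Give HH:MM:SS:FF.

00:42:06:06

Source frame index: (0×3600 + 42×60 + 6) × 48 + 12 = 121260.
Real time: 121260 / (48) = 10105/4 s.
Target frame: (10105/4) × (24) = 60630.
At 24 labels/s: frame 60630 → 00:42:06:06.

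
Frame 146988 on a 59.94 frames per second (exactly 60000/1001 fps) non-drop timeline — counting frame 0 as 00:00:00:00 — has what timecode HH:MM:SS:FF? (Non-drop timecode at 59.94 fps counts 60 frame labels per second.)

146988 ÷ 60 = 2449 full seconds, remainder 48 frames.
2449 s = 0 h 40 min 49 s.
Timecode: 00:40:49:48.

00:40:49:48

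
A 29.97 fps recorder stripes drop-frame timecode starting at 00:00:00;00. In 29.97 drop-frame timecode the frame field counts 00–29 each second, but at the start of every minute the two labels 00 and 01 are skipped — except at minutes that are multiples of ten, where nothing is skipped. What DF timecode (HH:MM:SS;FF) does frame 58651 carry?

Each 10-minute DF block holds 10 × 60 × 30 − 9 × 2 = 17982 frames. 58651 ÷ 17982 → 3 full blocks, remainder 4705.
Within the partial block the first minute is 1800 frames and each further minute 1798, so 2 further minute boundaries passed. Total skipped labels = 18 × 3 + 2 × 2 = 58.
Non-drop label index = 58651 + 58 = 58709; at 30 labels/s that is 00:32:36:29, i.e. DF 00:32:36;29.

00:32:36;29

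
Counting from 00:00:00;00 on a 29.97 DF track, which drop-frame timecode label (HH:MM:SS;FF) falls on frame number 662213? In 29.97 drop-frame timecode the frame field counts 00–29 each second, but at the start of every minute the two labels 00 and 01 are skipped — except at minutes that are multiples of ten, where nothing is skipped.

Ten DF minutes hold 17982 frames, so frame 662213 lies in block 36 (frames 647352–665333) with 14861 frames into that block.
The block's first minute is 1800 frames and the rest 1798 each; 14861 frames reaches minute 8, so 36 × 18 + 8 × 2 = 664 labels have been skipped so far.
Adding those back, label number 662213 + 664 = 662877 at 30 labels/s is 22095 s + 27 f = 6 h 8 min 15 s frame 27, i.e. 06:08:15;27.

06:08:15;27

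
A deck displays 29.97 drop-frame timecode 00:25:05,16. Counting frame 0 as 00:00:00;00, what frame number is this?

Complete 10-minute blocks: 2, each 17982 frames → 35964.
Remaining 5 whole minutes in the current block: 1800 + 4 × 1798 = 8992 frames.
Within the current minute: 5 × 30 + 16 − 2 = 164 (labels ;00/;01 skipped at this minute). Total = 35964 + 8992 + 164 = 45120.

45120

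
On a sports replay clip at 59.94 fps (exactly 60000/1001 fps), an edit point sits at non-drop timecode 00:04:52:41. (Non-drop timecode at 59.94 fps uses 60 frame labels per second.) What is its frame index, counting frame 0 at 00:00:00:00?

frame 17561

Total seconds to the label: (0 × 3600 + 4 × 60 + 52) = 292.
Frame index = 292 × 60 + 41 = 17561.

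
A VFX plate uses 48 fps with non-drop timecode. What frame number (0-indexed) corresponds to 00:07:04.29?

Total seconds to the label: (0 × 3600 + 7 × 60 + 4) = 424.
Frame index = 424 × 48 + 29 = 20381.

frame 20381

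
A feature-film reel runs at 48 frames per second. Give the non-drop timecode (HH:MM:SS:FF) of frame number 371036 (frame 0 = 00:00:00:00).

371036 ÷ 48 = 7729 full seconds, remainder 44 frames.
7729 s = 2 h 8 min 49 s.
Timecode: 02:08:49:44.

02:08:49:44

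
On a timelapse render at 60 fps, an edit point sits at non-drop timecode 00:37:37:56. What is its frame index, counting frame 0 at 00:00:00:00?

Total seconds to the label: (0 × 3600 + 37 × 60 + 37) = 2257.
Frame index = 2257 × 60 + 56 = 135476.

135476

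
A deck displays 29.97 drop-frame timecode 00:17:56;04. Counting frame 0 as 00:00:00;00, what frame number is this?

Complete 10-minute blocks: 1, each 17982 frames → 17982.
Remaining 7 whole minutes in the current block: 1800 + 6 × 1798 = 12588 frames.
Within the current minute: 56 × 30 + 4 − 2 = 1682 (labels ;00/;01 skipped at this minute). Total = 17982 + 12588 + 1682 = 32252.

32252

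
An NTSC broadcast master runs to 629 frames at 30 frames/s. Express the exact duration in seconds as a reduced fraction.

629/30 seconds

Running time = 629 ÷ (30) = 629 × 1/30 = 629/30 s.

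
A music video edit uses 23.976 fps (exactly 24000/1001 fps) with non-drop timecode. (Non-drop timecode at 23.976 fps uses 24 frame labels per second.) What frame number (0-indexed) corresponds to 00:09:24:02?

Total seconds to the label: (0 × 3600 + 9 × 60 + 24) = 564.
Frame index = 564 × 24 + 2 = 13538.

13538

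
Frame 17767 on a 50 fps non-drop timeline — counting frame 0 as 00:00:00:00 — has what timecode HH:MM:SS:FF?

00:05:55:17

17767 ÷ 50 = 355 full seconds, remainder 17 frames.
355 s = 0 h 5 min 55 s.
Timecode: 00:05:55:17.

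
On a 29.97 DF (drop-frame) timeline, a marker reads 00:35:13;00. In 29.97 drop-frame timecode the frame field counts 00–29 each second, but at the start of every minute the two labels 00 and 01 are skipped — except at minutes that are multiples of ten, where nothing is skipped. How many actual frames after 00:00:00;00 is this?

Complete 10-minute blocks: 3, each 17982 frames → 53946.
Remaining 5 whole minutes in the current block: 1800 + 4 × 1798 = 8992 frames.
Within the current minute: 13 × 30 + 0 − 2 = 388 (labels ;00/;01 skipped at this minute). Total = 53946 + 8992 + 388 = 63326.

63326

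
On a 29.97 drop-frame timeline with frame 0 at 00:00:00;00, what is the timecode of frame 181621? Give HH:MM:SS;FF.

Ten DF minutes hold 17982 frames, so frame 181621 lies in block 10 (frames 179820–197801) with 1801 frames into that block.
The block's first minute is 1800 frames and the rest 1798 each; 1801 frames reaches minute 1, so 10 × 18 + 1 × 2 = 182 labels have been skipped so far.
Adding those back, label number 181621 + 182 = 181803 at 30 labels/s is 6060 s + 3 f = 1 h 41 min 0 s frame 3, i.e. 01:41:00;03.

01:41:00;03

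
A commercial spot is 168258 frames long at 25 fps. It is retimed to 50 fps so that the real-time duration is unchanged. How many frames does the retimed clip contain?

Target frames = source frames × (target rate / source rate) = 168258 × (50)/(25) = 168258 × 2 = 336516.

336516 frames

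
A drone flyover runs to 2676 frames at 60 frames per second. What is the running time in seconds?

44.6 seconds

Running time = 2676 / (60) = 44.6 s.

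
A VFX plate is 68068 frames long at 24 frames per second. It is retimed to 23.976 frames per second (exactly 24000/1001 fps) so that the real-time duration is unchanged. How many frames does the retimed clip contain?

68000 frames

Target frames = source frames × (target rate / source rate) = 68068 × (24000/1001)/(24) = 68068 × 1000/1001 = 68000.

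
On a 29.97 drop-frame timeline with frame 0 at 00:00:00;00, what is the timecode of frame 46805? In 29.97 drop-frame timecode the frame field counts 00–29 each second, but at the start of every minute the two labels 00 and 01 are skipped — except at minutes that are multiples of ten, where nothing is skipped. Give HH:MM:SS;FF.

Ten DF minutes hold 17982 frames, so frame 46805 lies in block 2 (frames 35964–53945) with 10841 frames into that block.
The block's first minute is 1800 frames and the rest 1798 each; 10841 frames reaches minute 6, so 2 × 18 + 6 × 2 = 48 labels have been skipped so far.
Adding those back, label number 46805 + 48 = 46853 at 30 labels/s is 1561 s + 23 f = 0 h 26 min 1 s frame 23, i.e. 00:26:01;23.

00:26:01;23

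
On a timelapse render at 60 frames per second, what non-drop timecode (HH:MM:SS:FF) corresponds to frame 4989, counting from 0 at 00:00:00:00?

4989 ÷ 60 = 83 full seconds, remainder 9 frames.
83 s = 0 h 1 min 23 s.
Timecode: 00:01:23:09.

00:01:23:09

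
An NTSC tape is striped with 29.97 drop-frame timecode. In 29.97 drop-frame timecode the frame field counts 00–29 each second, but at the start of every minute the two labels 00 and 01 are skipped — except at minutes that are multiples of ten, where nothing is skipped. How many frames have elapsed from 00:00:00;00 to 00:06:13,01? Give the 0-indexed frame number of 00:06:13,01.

As if non-drop at 30 labels/s: (0 × 3600 + 6 × 60 + 13) × 30 + 1 = 11191.
Minute boundaries passed: 6; those not divisible by 10: 6 − 0 = 6; dropped labels = 2 × 6 = 12.
Actual frame index = 11191 − 12 = 11179.

11179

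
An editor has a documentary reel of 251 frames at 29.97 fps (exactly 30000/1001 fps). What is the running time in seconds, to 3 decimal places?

8.375 seconds

Running time = 251 × 1001/30000 = 251251/30000 s ≈ 8.375 s.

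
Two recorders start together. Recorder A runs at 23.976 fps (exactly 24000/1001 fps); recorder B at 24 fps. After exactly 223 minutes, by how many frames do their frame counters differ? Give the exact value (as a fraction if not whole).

321120/1001 frames

223 min = 13380 s.
A emits 24000/1001 × 13380 = 321120000/1001 frames; B emits 24 × 13380 = 321120.
Difference = 321120/1001 frames (≈ 320.7992); B is ahead of A.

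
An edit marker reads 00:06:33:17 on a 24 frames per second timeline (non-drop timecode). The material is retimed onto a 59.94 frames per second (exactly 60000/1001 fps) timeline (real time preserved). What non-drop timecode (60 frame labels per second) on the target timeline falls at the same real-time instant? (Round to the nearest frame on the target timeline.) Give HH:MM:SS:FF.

Source frame index: (0×3600 + 6×60 + 33) × 24 + 17 = 9449.
Real time: 9449 / (24) = 9449/24 s.
Target frame: (9449/24) × (60000/1001) = 2147500/91 ≈ 23598.901 → 23599.
At 60 labels/s: frame 23599 → 00:06:33:19.

00:06:33:19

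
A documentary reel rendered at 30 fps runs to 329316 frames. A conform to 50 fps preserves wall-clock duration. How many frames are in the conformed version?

548860 frames

Target frames = source frames × (target rate / source rate) = 329316 × (50)/(30) = 329316 × 5/3 = 548860.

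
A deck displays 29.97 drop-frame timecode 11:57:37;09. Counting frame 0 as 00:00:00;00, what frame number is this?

As if non-drop at 30 labels/s: (11 × 3600 + 57 × 60 + 37) × 30 + 9 = 1291719.
Minute boundaries passed: 717; those not divisible by 10: 717 − 71 = 646; dropped labels = 2 × 646 = 1292.
Actual frame index = 1291719 − 1292 = 1290427.

1290427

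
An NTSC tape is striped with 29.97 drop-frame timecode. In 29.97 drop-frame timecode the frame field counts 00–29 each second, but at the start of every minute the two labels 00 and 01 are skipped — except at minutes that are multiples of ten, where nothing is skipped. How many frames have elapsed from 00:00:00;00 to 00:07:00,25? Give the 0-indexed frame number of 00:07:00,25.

Complete 10-minute blocks: 0, each 17982 frames → 0.
Remaining 7 whole minutes in the current block: 1800 + 6 × 1798 = 12588 frames.
Within the current minute: 0 × 30 + 25 − 2 = 23 (labels ;00/;01 skipped at this minute). Total = 0 + 12588 + 23 = 12611.

12611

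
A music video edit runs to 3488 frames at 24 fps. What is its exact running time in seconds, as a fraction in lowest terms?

Running time = 3488 ÷ (24) = 3488 × 1/24 = 436/3 s.

436/3 seconds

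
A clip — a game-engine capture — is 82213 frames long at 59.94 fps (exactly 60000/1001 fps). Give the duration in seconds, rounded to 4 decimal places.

Running time = 82213 × 1001/60000 = 82295213/60000 s ≈ 1371.5869 s.

1371.5869 seconds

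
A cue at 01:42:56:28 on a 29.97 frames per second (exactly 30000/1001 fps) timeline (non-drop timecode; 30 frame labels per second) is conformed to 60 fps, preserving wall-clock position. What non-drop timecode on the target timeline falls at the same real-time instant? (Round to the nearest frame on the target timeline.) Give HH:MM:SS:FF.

01:43:03:07

Source frame index: (1×3600 + 42×60 + 56) × 30 + 28 = 185308.
Real time: 185308 / (30000/1001) = 46373327/7500 s.
Target frame: (46373327/7500) × (60) = 46373327/125 ≈ 370986.616 → 370987.
At 60 labels/s: frame 370987 → 01:43:03:07.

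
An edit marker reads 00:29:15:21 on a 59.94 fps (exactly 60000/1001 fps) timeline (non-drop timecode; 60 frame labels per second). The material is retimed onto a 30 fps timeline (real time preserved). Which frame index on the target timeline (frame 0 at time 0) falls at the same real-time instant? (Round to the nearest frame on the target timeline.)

Source frame index: (0×3600 + 29×60 + 15) × 60 + 21 = 105321.
Real time: 105321 / (60000/1001) = 35142107/20000 s.
Target frame: (35142107/20000) × (30) = 105426321/2000 ≈ 52713.160 → 52713.

frame 52713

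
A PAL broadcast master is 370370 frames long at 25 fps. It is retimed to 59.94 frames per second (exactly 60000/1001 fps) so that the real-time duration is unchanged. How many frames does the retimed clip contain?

888000 frames

Target frames = source frames × (target rate / source rate) = 370370 × (60000/1001)/(25) = 370370 × 2400/1001 = 888000.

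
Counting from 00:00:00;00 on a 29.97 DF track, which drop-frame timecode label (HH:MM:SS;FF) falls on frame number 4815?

00:02:40;19

Each 10-minute DF block holds 10 × 60 × 30 − 9 × 2 = 17982 frames. 4815 ÷ 17982 → 0 full blocks, remainder 4815.
Within the partial block the first minute is 1800 frames and each further minute 1798, so 2 further minute boundaries passed. Total skipped labels = 18 × 0 + 2 × 2 = 4.
Non-drop label index = 4815 + 4 = 4819; at 30 labels/s that is 00:02:40:19, i.e. DF 00:02:40;19.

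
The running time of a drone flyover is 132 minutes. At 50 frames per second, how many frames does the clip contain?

396000 frames

132 min = 7920 s.
Frames = 7920 × 50 = 396000.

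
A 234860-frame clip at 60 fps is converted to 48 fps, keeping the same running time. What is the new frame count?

187888 frames

Target frames = source frames × (target rate / source rate) = 234860 × (48)/(60) = 234860 × 4/5 = 187888.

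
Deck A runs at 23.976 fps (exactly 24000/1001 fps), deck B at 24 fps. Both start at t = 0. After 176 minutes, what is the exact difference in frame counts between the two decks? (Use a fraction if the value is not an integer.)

176 min = 10560 s.
A emits 24000/1001 × 10560 = 23040000/91 frames; B emits 24 × 10560 = 253440.
Difference = 23040/91 frames (≈ 253.1868); B is ahead of A.

23040/91 frames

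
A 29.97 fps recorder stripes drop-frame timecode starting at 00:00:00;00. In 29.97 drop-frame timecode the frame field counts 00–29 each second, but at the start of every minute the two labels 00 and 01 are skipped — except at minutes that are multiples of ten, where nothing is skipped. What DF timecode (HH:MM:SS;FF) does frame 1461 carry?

Ten DF minutes hold 17982 frames, so frame 1461 lies in block 0 (frames 0–17981) with 1461 frames into that block.
The block's first minute is 1800 frames and the rest 1798 each; 1461 frames reaches minute 0, so 0 × 18 + 0 × 2 = 0 labels have been skipped so far.
Adding those back, label number 1461 + 0 = 1461 at 30 labels/s is 48 s + 21 f = 0 h 0 min 48 s frame 21, i.e. 00:00:48;21.

00:00:48;21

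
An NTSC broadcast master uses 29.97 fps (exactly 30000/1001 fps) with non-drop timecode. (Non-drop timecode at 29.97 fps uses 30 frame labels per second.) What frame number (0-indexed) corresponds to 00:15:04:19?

Total seconds to the label: (0 × 3600 + 15 × 60 + 4) = 904.
Frame index = 904 × 30 + 19 = 27139.

frame 27139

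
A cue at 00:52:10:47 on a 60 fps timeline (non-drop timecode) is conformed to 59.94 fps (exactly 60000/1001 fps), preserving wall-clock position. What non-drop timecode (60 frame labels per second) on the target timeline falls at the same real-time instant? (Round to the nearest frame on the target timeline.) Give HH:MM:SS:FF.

00:52:07:39

Source frame index: (0×3600 + 52×60 + 10) × 60 + 47 = 187847.
Real time: 187847 / (60) = 187847/60 s.
Target frame: (187847/60) × (60000/1001) = 17077000/91 ≈ 187659.341 → 187659.
At 60 labels/s: frame 187659 → 00:52:07:39.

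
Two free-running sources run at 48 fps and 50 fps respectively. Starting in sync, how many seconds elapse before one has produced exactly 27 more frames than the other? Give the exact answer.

The gap grows by |50 − 48| = 2 frames per second.
Time for a 27-frame gap: 27 ÷ (2) = 13.5 s.

13.5 seconds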